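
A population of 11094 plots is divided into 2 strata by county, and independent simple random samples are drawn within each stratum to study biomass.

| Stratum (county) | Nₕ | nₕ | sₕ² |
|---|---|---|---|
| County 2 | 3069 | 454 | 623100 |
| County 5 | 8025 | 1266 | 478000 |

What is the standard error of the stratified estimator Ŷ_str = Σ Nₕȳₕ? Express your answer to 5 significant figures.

177470

Var(Ŷ_str) = Σₕ Nₕ²(1 − fₕ)sₕ²/nₕ.
County 2: 3069²·(1 − 454/3069)·623100/454 = 1.1014644 × 10^10.
County 5: 8025²·(1 − 1266/8025)·478000/1266 = 2.047961 × 10^10.
Sum = 3.1494254 × 10^10.
SE = √(3.1494254 × 10^10) = 177470.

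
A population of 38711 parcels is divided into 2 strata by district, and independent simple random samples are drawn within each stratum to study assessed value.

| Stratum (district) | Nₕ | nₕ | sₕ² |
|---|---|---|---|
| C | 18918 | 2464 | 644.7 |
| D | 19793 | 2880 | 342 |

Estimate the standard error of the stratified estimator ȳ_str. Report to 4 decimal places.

0.2844

Var(ȳ_str) = Σₕ Wₕ²(1 − fₕ)sₕ²/nₕ with Wₕ = Nₕ/N, N = 38711.
C: Wₕ = 0.48869830; term = 0.48869830²·(1 − 0.13024633)·644.7/2464 = 0.054349418.
D: Wₕ = 0.51130170; term = 0.51130170²·(1 − 0.14550599)·342/2880 = 0.026527548.
Sum = 0.080876966.
SE = √(0.080876966) = 0.2844.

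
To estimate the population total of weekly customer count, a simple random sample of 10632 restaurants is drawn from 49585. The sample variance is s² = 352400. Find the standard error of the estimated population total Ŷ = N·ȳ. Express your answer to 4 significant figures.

Var(Ŷ) = N²·Var(ȳ) = N²·(1 − n/N)·s²/n.
f = 10632/49585 = 0.21441968; Var(ȳ) = 0.78558032·352400/10632 = 26.038234.
Var(Ŷ) = 49585² · 26.038234 = 6.4019483 × 10^10.
SE(Ŷ) = √(6.4019483 × 10^10) = 253000.

253000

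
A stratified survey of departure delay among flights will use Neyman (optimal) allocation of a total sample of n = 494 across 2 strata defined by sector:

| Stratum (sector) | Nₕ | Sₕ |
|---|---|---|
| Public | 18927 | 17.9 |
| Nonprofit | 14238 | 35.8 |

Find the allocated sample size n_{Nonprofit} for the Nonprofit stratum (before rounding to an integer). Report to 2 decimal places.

296.76

Neyman allocation: nₕ = n·NₕSₕ / Σⱼ NⱼSⱼ.
Σ NⱼSⱼ = 18927·17.9 + 14238·35.8 = 848513.7.
n_{Nonprofit} = 494·14238·35.8 / 848513.7 = 296.76.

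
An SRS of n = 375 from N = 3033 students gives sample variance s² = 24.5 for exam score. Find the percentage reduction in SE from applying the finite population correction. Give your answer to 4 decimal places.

6.3859

f = n/N = 375/3033 = 0.12363996.
SE_no-fpc = √(s²/n) = 0.25560386; SE_fpc = √((1−f)s²/n) = 0.23928126.
Ratio = √(1−f) = 0.93614104. Reduction = 100·(1 − 0.93614104) = 6.3859%.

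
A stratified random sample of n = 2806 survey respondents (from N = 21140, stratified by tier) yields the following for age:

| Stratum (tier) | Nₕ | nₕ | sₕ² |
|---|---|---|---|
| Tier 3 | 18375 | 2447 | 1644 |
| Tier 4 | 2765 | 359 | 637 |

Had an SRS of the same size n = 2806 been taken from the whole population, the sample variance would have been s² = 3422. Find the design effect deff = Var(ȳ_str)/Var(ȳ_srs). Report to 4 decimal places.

Var(ȳ_str) = Σ Wₕ²(1−fₕ)sₕ²/nₕ with Wₕ = Nₕ/21140:
  Tier 3: (18375/21140)²·(1−2447/18375)·1644/2447 = 0.43999371
  Tier 4: (2765/21140)²·(1−359/2765)·637/359 = 0.026413489
  → Var(ȳ_str) = 0.4664072.
Var(ȳ_srs) = (1 − 2806/21140)·3422/2806 = 1.0576564.
deff = 0.4664072 / 1.0576564 = 0.4410.

0.4410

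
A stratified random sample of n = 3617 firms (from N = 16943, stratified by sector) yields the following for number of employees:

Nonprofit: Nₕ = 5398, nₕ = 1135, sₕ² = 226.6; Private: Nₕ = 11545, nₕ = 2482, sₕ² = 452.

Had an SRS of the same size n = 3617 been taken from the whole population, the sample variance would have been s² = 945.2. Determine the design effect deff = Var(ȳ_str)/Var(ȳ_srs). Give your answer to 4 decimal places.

Var(ȳ_str) = Σ Wₕ²(1−fₕ)sₕ²/nₕ with Wₕ = Nₕ/16943:
  Nonprofit: (5398/16943)²·(1−1135/5398)·226.6/1135 = 0.016004114
  Private: (11545/16943)²·(1−2482/11545)·452/2482 = 0.066377662
  → Var(ȳ_str) = 0.082381776.
Var(ȳ_srs) = (1 − 3617/16943)·945.2/3617 = 0.20553449.
deff = 0.082381776 / 0.20553449 = 0.4008.

0.4008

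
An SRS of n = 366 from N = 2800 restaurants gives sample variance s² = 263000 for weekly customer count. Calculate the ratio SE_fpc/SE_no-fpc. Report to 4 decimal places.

f = n/N = 366/2800 = 0.13071429.
SE_no-fpc = √(s²/n) = 26.806328; SE_fpc = √((1−f)s²/n) = 24.993012.
Ratio = √(1−f) = 0.93235493.

0.9324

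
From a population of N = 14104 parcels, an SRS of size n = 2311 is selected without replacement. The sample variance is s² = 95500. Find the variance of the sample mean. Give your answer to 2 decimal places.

34.55

Under SRS without replacement, Var(ȳ) = (1 − f)·s²/n with f = n/N = 2311/14104 = 0.16385423.
Var(ȳ) = (1 − 0.16385423)·95500/2311 = 0.83614577·41.324102 = 34.552973.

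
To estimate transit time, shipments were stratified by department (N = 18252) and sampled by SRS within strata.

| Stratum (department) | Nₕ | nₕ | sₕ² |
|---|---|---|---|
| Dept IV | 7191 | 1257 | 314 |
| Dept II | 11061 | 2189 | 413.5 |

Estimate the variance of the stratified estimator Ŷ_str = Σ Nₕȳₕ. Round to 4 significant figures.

Var(Ŷ_str) = Σₕ Nₕ²(1 − fₕ)sₕ²/nₕ.
Dept IV: 7191²·(1 − 1257/7191)·314/1257 = 1.0659362 × 10^7.
Dept II: 11061²·(1 − 2189/11061)·413.5/2189 = 1.8537266 × 10^7.
Sum = 2.9196628 × 10^7.

2.920 × 10^7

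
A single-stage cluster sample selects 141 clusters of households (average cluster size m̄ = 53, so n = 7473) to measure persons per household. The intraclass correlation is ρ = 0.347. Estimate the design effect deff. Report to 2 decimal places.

19.04

deff = 1 + (53 − 1)·0.347 = 1 + 18.044 = 19.044.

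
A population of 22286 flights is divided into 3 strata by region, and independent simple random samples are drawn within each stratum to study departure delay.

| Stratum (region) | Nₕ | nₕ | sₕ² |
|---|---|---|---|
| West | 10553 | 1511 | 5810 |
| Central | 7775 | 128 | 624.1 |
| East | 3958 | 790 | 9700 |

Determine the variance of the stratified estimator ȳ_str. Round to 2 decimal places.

Var(ȳ_str) = Σₕ Wₕ²(1 − fₕ)sₕ²/nₕ with Wₕ = Nₕ/N, N = 22286.
West: Wₕ = 0.47352598; term = 0.47352598²·(1 − 0.14318203)·5810/1511 = 0.73873361.
Central: Wₕ = 0.34887373; term = 0.34887373²·(1 − 0.01646302)·624.1/128 = 0.58367548.
East: Wₕ = 0.17760029; term = 0.17760029²·(1 − 0.19959576)·9700/790 = 0.30998548.
Sum = 1.6323946.

1.63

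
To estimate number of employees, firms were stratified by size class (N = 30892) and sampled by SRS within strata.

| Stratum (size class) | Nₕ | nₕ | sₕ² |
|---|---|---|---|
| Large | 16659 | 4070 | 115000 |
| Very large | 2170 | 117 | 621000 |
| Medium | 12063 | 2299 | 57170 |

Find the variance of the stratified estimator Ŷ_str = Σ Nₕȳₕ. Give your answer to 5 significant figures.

3.2501 × 10^10

Var(Ŷ_str) = Σₕ Nₕ²(1 − fₕ)sₕ²/nₕ.
Large: 16659²·(1 − 4070/16659)·115000/4070 = 5.9257537 × 10^9.
Very large: 2170²·(1 − 117/2170)·621000/117 = 2.3645822 × 10^10.
Medium: 12063²·(1 − 2299/12063)·57170/2299 = 2.9289524 × 10^9.
Sum = 3.2500528 × 10^10.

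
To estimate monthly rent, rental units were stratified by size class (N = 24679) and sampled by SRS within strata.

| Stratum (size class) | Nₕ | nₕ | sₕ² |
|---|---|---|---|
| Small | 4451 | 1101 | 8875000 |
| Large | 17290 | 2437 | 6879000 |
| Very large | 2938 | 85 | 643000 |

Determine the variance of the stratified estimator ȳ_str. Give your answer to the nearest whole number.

1492

Var(ȳ_str) = Σₕ Wₕ²(1 − fₕ)sₕ²/nₕ with Wₕ = Nₕ/N, N = 24679.
Small: Wₕ = 0.18035577; term = 0.18035577²·(1 − 0.24736014)·8875000/1101 = 197.346.
Large: Wₕ = 0.70059565; term = 0.70059565²·(1 − 0.14094853)·6879000/2437 = 1190.2107.
Very large: Wₕ = 0.11904858; term = 0.11904858²·(1 − 0.02893125)·643000/85 = 104.10953.
Sum = 1491.6662.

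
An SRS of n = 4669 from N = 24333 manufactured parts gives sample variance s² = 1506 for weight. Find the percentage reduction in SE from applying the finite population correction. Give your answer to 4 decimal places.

f = n/N = 4669/24333 = 0.19187934.
SE_no-fpc = √(s²/n) = 0.5679375; SE_fpc = √((1−f)s²/n) = 0.51055044.
Ratio = √(1−f) = 0.89895532. Reduction = 100·(1 − 0.89895532) = 10.1045%.

10.1045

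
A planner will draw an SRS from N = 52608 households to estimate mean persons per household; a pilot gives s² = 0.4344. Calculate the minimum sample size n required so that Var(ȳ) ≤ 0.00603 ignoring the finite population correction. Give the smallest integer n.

73

Without fpc, n₀ = s²/D = 0.4344/0.00603 = 72.0398.
Rounding up, n = 73.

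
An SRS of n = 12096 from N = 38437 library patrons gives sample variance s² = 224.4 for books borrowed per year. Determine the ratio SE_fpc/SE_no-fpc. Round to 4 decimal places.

0.8278

f = n/N = 12096/38437 = 0.31469678.
SE_no-fpc = √(s²/n) = 0.13620421; SE_fpc = √((1−f)s²/n) = 0.11275399.
Ratio = √(1−f) = 0.82783043.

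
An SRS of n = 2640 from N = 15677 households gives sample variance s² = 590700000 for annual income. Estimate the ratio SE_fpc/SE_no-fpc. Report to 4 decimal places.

f = n/N = 2640/15677 = 0.16839957.
SE_no-fpc = √(s²/n) = 473.0222; SE_fpc = √((1−f)s²/n) = 431.35901.
Ratio = √(1−f) = 0.91192129.

0.9119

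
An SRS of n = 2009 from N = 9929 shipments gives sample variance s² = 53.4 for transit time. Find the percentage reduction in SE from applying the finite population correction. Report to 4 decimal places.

f = n/N = 2009/9929 = 0.20233659.
SE_no-fpc = √(s²/n) = 0.16303493; SE_fpc = √((1−f)s²/n) = 0.14560976.
Ratio = √(1−f) = 0.89312004. Reduction = 100·(1 − 0.89312004) = 10.6880%.

10.6880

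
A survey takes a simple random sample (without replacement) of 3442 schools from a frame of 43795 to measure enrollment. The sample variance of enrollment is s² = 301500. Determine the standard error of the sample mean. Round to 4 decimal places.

Under SRS without replacement, Var(ȳ) = (1 − f)·s²/n with f = n/N = 3442/43795 = 0.07859345.
Var(ȳ) = (1 − 0.07859345)·301500/3442 = 0.92140655·87.594422 = 80.710074.
SE(ȳ) = √(80.710074) = 8.9839.

8.9839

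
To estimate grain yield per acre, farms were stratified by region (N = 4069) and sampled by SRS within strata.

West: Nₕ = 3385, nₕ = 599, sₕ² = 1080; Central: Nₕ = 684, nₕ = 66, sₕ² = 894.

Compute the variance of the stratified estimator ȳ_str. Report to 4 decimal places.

Var(ȳ_str) = Σₕ Wₕ²(1 − fₕ)sₕ²/nₕ with Wₕ = Nₕ/N, N = 4069.
West: Wₕ = 0.83189973; term = 0.83189973²·(1 − 0.17695716)·1080/599 = 1.0269785.
Central: Wₕ = 0.16810027; term = 0.16810027²·(1 − 0.09649123)·894/66 = 0.34583009.
Sum = 1.3728086.

1.3728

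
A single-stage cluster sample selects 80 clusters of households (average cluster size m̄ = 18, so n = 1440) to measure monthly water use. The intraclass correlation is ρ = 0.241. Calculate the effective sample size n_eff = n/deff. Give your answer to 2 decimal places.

deff = 1 + (18 − 1)·0.241 = 1 + 4.097 = 5.097.
n_eff = 1440 / 5.097 = 282.52.

282.52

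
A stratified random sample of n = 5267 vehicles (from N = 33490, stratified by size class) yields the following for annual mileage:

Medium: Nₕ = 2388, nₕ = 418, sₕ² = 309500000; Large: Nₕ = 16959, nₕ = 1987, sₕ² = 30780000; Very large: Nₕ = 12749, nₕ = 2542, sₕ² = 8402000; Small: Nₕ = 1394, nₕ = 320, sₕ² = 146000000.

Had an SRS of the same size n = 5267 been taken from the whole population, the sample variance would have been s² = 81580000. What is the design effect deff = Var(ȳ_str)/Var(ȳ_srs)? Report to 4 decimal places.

Var(ȳ_str) = Σ Wₕ²(1−fₕ)sₕ²/nₕ with Wₕ = Nₕ/33490:
  Medium: (2388/33490)²·(1−418/2388)·309500000/418 = 3105.6651
  Large: (16959/33490)²·(1−1987/16959)·30780000/1987 = 3506.8768
  Very large: (12749/33490)²·(1−2542/12749)·8402000/2542 = 383.48738
  Small: (1394/33490)²·(1−320/1394)·146000000/320 = 609.03133
  → Var(ȳ_str) = 7605.0606.
Var(ȳ_srs) = (1 − 5267/33490)·81580000/5267 = 13052.942.
deff = 7605.0606 / 13052.942 = 0.5826.

0.5826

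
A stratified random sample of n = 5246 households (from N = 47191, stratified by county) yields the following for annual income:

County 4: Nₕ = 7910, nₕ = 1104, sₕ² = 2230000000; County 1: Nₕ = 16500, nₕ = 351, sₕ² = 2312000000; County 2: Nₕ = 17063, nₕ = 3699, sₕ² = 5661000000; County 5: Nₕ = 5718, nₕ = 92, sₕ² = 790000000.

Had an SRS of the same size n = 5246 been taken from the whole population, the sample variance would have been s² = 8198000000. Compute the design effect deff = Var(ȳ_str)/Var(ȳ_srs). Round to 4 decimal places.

0.8047

Var(ȳ_str) = Σ Wₕ²(1−fₕ)sₕ²/nₕ with Wₕ = Nₕ/47191:
  County 4: (7910/47191)²·(1−1104/7910)·2230000000/1104 = 48829.903
  County 1: (16500/47191)²·(1−351/16500)·2312000000/351 = 788119.24
  County 2: (17063/47191)²·(1−3699/17063)·5661000000/3699 = 156704.81
  County 5: (5718/47191)²·(1−92/5718)·790000000/92 = 124040.86
  → Var(ȳ_str) = 1.1176948 × 10^6.
Var(ȳ_srs) = (1 − 5246/47191)·8198000000/5246 = 1.3889949 × 10^6.
deff = (1.1176948 × 10^6) / (1.3889949 × 10^6) = 0.8047.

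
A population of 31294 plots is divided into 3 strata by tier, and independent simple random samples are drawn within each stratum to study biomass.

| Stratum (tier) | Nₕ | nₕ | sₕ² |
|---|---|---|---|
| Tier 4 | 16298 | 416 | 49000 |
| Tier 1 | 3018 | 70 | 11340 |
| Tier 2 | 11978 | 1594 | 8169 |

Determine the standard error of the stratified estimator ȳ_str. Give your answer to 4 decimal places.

5.7668

Var(ȳ_str) = Σₕ Wₕ²(1 − fₕ)sₕ²/nₕ with Wₕ = Nₕ/N, N = 31294.
Tier 4: Wₕ = 0.52080271; term = 0.52080271²·(1 − 0.02552460)·49000/416 = 31.132937.
Tier 1: Wₕ = 0.09644021; term = 0.09644021²·(1 − 0.02319417)·11340/70 = 1.4717687.
Tier 2: Wₕ = 0.38275708; term = 0.38275708²·(1 − 0.13307731)·8169/1594 = 0.65088972.
Sum = 33.255595.
SE = √(33.255595) = 5.7668.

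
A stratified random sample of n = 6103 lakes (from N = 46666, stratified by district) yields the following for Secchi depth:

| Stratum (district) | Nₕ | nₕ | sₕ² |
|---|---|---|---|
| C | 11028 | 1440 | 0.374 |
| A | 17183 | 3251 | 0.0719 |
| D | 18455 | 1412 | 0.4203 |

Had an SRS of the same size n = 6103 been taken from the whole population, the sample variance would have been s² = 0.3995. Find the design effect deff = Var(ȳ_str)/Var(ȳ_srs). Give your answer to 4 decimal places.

1.0199

Var(ȳ_str) = Σ Wₕ²(1−fₕ)sₕ²/nₕ with Wₕ = Nₕ/46666:
  C: (11028/46666)²·(1−1440/11028)·0.374/1440 = 1.2610513 × 10^-5
  A: (17183/46666)²·(1−3251/17183)·0.0719/3251 = 2.4312142 × 10^-6
  D: (18455/46666)²·(1−1412/18455)·0.4203/1412 = 4.2991602 × 10^-5
  → Var(ȳ_str) = 5.8033329 × 10^-5.
Var(ȳ_srs) = (1 − 6103/46666)·0.3995/6103 = 5.6898773 × 10^-5.
deff = (5.8033329 × 10^-5) / (5.6898773 × 10^-5) = 1.0199.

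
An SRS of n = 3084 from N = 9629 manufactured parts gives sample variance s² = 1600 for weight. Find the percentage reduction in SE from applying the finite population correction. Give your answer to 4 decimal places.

f = n/N = 3084/9629 = 0.32028248.
SE_no-fpc = √(s²/n) = 0.72028241; SE_fpc = √((1−f)s²/n) = 0.59383671.
Ratio = √(1−f) = 0.82444983. Reduction = 100·(1 − 0.82444983) = 17.5550%.

17.5550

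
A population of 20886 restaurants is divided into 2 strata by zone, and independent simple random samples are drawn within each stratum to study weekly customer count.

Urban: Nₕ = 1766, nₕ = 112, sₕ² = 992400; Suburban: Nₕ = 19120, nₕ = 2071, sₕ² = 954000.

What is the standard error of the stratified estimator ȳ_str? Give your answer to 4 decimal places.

20.0888

Var(ȳ_str) = Σₕ Wₕ²(1 − fₕ)sₕ²/nₕ with Wₕ = Nₕ/N, N = 20886.
Urban: Wₕ = 0.08455425; term = 0.08455425²·(1 − 0.06342016)·992400/112 = 59.331372.
Suburban: Wₕ = 0.91544575; term = 0.91544575²·(1 − 0.10831590)·954000/2071 = 344.22668.
Sum = 403.55805.
SE = √(403.55805) = 20.0888.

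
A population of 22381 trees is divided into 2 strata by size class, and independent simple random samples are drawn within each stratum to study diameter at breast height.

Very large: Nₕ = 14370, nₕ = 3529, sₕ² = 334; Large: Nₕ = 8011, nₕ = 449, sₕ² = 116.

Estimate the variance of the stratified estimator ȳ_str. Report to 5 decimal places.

Var(ȳ_str) = Σₕ Wₕ²(1 − fₕ)sₕ²/nₕ with Wₕ = Nₕ/N, N = 22381.
Very large: Wₕ = 0.64206246; term = 0.64206246²·(1 − 0.24558107)·334/3529 = 0.029434858.
Large: Wₕ = 0.35793754; term = 0.35793754²·(1 − 0.05604793)·116/449 = 0.03124468.
Sum = 0.060679538.

0.06068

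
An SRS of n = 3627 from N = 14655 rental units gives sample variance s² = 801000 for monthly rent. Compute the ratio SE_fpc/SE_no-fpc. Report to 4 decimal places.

f = n/N = 3627/14655 = 0.24749232.
SE_no-fpc = √(s²/n) = 14.86081; SE_fpc = √((1−f)s²/n) = 12.891337.
Ratio = √(1−f) = 0.86747200.

0.8675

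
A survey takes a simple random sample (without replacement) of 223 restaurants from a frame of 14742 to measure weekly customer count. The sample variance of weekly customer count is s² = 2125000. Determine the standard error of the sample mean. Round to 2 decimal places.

96.88

Under SRS without replacement, Var(ȳ) = (1 − f)·s²/n with f = n/N = 223/14742 = 0.01512685.
Var(ȳ) = (1 − 0.01512685)·2125000/223 = 0.98487315·9529.148 = 9385.002.
SE(ȳ) = √(9385.002) = 96.88.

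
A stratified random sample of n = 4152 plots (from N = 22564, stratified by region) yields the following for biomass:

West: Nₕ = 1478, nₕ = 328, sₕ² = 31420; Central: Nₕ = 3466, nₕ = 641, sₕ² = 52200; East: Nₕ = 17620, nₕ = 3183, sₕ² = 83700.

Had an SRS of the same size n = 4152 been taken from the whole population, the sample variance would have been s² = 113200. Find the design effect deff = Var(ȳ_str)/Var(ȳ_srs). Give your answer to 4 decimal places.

Var(ȳ_str) = Σ Wₕ²(1−fₕ)sₕ²/nₕ with Wₕ = Nₕ/22564:
  West: (1478/22564)²·(1−328/1478)·31420/328 = 0.31979556
  Central: (3466/22564)²·(1−641/3466)·52200/641 = 1.5661282
  East: (17620/22564)²·(1−3183/17620)·83700/3183 = 13.13831
  → Var(ȳ_str) = 15.024234.
Var(ȳ_srs) = (1 − 4152/22564)·113200/4152 = 22.247128.
deff = 15.024234 / 22.247128 = 0.6753.

0.6753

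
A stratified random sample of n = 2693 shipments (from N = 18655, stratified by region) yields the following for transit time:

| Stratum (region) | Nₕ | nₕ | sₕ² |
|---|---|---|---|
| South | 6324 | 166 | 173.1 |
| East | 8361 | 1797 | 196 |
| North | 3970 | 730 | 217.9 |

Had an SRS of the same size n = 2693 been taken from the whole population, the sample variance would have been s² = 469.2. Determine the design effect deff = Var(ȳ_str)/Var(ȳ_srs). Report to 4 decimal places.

0.9721

Var(ȳ_str) = Σ Wₕ²(1−fₕ)sₕ²/nₕ with Wₕ = Nₕ/18655:
  South: (6324/18655)²·(1−166/6324)·173.1/166 = 0.11668903
  East: (8361/18655)²·(1−1797/8361)·196/1797 = 0.017200627
  North: (3970/18655)²·(1−730/3970)·217.9/730 = 0.011032638
  → Var(ȳ_str) = 0.1449223.
Var(ȳ_srs) = (1 − 2693/18655)·469.2/2693 = 0.14907805.
deff = 0.1449223 / 0.14907805 = 0.9721.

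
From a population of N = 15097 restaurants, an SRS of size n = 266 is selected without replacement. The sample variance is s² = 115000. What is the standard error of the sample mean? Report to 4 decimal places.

20.6086

Under SRS without replacement, Var(ȳ) = (1 − f)·s²/n with f = n/N = 266/15097 = 0.01761939.
Var(ȳ) = (1 − 0.01761939)·115000/266 = 0.98238061·432.33083 = 424.71342.
SE(ȳ) = √(424.71342) = 20.6086.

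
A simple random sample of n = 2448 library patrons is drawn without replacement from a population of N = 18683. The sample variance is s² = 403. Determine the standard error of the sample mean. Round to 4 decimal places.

0.3782

Under SRS without replacement, Var(ȳ) = (1 − f)·s²/n with f = n/N = 2448/18683 = 0.13102821.
Var(ȳ) = (1 − 0.13102821)·403/2448 = 0.86897179·0.16462418 = 0.14305377.
SE(ȳ) = √(0.14305377) = 0.3782.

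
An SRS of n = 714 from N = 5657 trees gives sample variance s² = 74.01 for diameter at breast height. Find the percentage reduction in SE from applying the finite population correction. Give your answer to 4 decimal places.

f = n/N = 714/5657 = 0.12621531.
SE_no-fpc = √(s²/n) = 0.32195568; SE_fpc = √((1−f)s²/n) = 0.30095275.
Ratio = √(1−f) = 0.93476451. Reduction = 100·(1 − 0.93476451) = 6.5235%.

6.5235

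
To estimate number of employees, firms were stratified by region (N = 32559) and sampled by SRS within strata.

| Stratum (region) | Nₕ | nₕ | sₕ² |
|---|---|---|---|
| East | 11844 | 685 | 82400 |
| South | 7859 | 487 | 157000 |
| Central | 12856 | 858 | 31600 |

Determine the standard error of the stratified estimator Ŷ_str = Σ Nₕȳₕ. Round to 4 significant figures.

Var(Ŷ_str) = Σₕ Nₕ²(1 − fₕ)sₕ²/nₕ.
East: 11844²·(1 − 685/11844)·82400/685 = 1.5898652 × 10^10.
South: 7859²·(1 − 487/7859)·157000/487 = 1.8677696 × 10^10.
Central: 12856²·(1 − 858/12856)·31600/858 = 5.6808656 × 10^9.
Sum = 4.0257214 × 10^10.
SE = √(4.0257214 × 10^10) = 200600.

200600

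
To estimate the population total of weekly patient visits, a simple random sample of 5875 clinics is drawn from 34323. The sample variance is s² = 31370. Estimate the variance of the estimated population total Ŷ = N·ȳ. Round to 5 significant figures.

5.2137 × 10^9

Var(Ŷ) = N²·Var(ȳ) = N²·(1 − n/N)·s²/n.
f = 5875/34323 = 0.17116802; Var(ȳ) = 0.82883198·31370/5875 = 4.4256101.
Var(Ŷ) = 34323² · 4.4256101 = 5.2136711 × 10^9.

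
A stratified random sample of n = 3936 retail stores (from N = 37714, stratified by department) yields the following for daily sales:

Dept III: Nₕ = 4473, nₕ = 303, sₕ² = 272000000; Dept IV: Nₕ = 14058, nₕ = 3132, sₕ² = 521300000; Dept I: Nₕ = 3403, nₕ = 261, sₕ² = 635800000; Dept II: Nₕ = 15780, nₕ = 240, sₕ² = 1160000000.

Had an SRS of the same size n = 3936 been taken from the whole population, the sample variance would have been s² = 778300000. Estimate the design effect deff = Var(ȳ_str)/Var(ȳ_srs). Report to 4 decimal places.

4.9765

Var(ȳ_str) = Σ Wₕ²(1−fₕ)sₕ²/nₕ with Wₕ = Nₕ/37714:
  Dept III: (4473/37714)²·(1−303/4473)·272000000/303 = 11772.157
  Dept IV: (14058/37714)²·(1−3132/14058)·521300000/3132 = 17974.032
  Dept I: (3403/37714)²·(1−261/3403)·635800000/261 = 18312.302
  Dept II: (15780/37714)²·(1−240/15780)·1160000000/240 = 833296.52
  → Var(ȳ_str) = 881355.01.
Var(ȳ_srs) = (1 − 3936/37714)·778300000/3936 = 177101.92.
deff = 881355.01 / 177101.92 = 4.9765.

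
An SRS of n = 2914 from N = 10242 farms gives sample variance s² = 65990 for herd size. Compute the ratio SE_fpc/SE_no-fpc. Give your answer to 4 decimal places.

0.8459

f = n/N = 2914/10242 = 0.28451474.
SE_no-fpc = √(s²/n) = 4.7587653; SE_fpc = √((1−f)s²/n) = 4.0252665.
Ratio = √(1−f) = 0.84586362.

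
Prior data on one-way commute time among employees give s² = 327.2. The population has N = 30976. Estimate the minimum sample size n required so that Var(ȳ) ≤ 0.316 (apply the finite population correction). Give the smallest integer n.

Without fpc, n₀ = s²/D = 327.2/0.316 = 1035.4430.
With fpc, (1 − n/N)·s²/n ≤ D requires n ≥ n₀/(1 + n₀/N) = 1035.4430/(1 + 1035.4430/30976) = 1001.9505.
Rounding up, n = 1002.

1002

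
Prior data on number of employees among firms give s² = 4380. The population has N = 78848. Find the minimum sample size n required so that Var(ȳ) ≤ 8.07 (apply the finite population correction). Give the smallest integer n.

540

Without fpc, n₀ = s²/D = 4380/8.07 = 542.7509.
With fpc, (1 − n/N)·s²/n ≤ D requires n ≥ n₀/(1 + n₀/N) = 542.7509/(1 + 542.7509/78848) = 539.0404.
Rounding up, n = 540.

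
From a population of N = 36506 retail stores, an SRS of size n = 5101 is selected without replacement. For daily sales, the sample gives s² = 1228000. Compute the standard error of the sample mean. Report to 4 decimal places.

14.3909

Under SRS without replacement, Var(ȳ) = (1 − f)·s²/n with f = n/N = 5101/36506 = 0.13973046.
Var(ȳ) = (1 − 0.13973046)·1228000/5101 = 0.86026954·240.73711 = 207.0988.
SE(ȳ) = √(207.0988) = 14.3909.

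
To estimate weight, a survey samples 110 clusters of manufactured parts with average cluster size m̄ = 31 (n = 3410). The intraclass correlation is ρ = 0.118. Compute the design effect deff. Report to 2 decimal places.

4.54

deff = 1 + (31 − 1)·0.118 = 1 + 3.54 = 4.54.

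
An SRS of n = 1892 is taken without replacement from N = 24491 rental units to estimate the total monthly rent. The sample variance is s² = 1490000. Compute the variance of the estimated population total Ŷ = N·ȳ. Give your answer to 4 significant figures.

4.359 × 10^11

Var(Ŷ) = N²·Var(ȳ) = N²·(1 − n/N)·s²/n.
f = 1892/24491 = 0.07725287; Var(ȳ) = 0.92274713·1490000/1892 = 726.68775.
Var(Ŷ) = 24491² · 726.68775 = 4.3587391 × 10^11.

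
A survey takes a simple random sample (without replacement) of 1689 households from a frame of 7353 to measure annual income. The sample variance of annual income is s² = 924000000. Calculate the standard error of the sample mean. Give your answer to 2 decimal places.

649.16

Under SRS without replacement, Var(ȳ) = (1 − f)·s²/n with f = n/N = 1689/7353 = 0.22970216.
Var(ȳ) = (1 − 0.22970216)·924000000/1689 = 0.77029784·547069.27 = 421406.28.
SE(ȳ) = √(421406.28) = 649.16.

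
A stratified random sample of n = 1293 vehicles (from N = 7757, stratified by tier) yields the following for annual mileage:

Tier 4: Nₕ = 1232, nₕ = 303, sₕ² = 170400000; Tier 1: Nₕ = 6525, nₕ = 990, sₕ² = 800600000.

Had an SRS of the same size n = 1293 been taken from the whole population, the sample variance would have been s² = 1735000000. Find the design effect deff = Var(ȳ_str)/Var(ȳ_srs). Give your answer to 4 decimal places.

Var(ȳ_str) = Σ Wₕ²(1−fₕ)sₕ²/nₕ with Wₕ = Nₕ/7757:
  Tier 4: (1232/7757)²·(1−303/1232)·170400000/303 = 10697.094
  Tier 1: (6525/7757)²·(1−990/6525)·800600000/990 = 485390.14
  → Var(ȳ_str) = 496087.23.
Var(ȳ_srs) = (1 − 1293/7757)·1735000000/1293 = 1.1181717 × 10^6.
deff = 496087.23 / (1.1181717 × 10^6) = 0.4437.

0.4437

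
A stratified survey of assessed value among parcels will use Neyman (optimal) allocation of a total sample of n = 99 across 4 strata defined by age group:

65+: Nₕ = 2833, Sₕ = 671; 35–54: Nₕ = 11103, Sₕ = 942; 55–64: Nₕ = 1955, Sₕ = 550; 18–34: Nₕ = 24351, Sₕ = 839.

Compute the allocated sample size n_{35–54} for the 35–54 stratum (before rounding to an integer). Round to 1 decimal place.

Neyman allocation: nₕ = n·NₕSₕ / Σⱼ NⱼSⱼ.
Σ NⱼSⱼ = 2833·671 + 11103·942 + 1955·550 + 24351·839 = 3.3865708 × 10^7.
n_{35–54} = 99·11103·942 / (3.3865708 × 10^7) = 30.6.

30.6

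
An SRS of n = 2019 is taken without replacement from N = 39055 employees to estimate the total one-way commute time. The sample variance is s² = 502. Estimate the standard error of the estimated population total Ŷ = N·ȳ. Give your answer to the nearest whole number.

18964

Var(Ŷ) = N²·Var(ȳ) = N²·(1 − n/N)·s²/n.
f = 2019/39055 = 0.05169633; Var(ȳ) = 0.94830367·502/2019 = 0.23578427.
Var(Ŷ) = 39055² · 0.23578427 = 3.596401 × 10^8.
SE(Ŷ) = √(3.596401 × 10^8) = 18964.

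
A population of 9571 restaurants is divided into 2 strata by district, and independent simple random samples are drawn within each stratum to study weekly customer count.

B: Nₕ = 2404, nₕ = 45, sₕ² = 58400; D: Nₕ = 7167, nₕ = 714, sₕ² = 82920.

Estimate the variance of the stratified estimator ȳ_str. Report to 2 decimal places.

Var(ȳ_str) = Σₕ Wₕ²(1 − fₕ)sₕ²/nₕ with Wₕ = Nₕ/N, N = 9571.
B: Wₕ = 0.25117543; term = 0.25117543²·(1 − 0.01871880)·58400/45 = 80.343011.
D: Wₕ = 0.74882457; term = 0.74882457²·(1 − 0.09962327)·82920/714 = 58.633459.
Sum = 138.97647.

138.98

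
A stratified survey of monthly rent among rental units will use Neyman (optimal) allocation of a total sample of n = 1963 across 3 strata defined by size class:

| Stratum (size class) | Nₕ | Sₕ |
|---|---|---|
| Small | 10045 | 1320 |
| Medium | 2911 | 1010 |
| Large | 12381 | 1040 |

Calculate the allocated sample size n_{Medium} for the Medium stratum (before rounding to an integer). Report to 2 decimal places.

198.50

Neyman allocation: nₕ = n·NₕSₕ / Σⱼ NⱼSⱼ.
Σ NⱼSⱼ = 10045·1320 + 2911·1010 + 12381·1040 = 2.907575 × 10^7.
n_{Medium} = 1963·2911·1010 / (2.907575 × 10^7) = 198.50.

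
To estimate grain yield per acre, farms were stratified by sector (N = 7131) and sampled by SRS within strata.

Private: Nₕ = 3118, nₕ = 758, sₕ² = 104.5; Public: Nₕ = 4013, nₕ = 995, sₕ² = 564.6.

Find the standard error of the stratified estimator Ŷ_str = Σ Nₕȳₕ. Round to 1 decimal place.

2808.3

Var(Ŷ_str) = Σₕ Nₕ²(1 − fₕ)sₕ²/nₕ.
Private: 3118²·(1 − 758/3118)·104.5/758 = 1.0144606 × 10^6.
Public: 4013²·(1 − 995/4013)·564.6/995 = 6.8723645 × 10^6.
Sum = 7.8868251 × 10^6.
SE = √(7.8868251 × 10^6) = 2808.3.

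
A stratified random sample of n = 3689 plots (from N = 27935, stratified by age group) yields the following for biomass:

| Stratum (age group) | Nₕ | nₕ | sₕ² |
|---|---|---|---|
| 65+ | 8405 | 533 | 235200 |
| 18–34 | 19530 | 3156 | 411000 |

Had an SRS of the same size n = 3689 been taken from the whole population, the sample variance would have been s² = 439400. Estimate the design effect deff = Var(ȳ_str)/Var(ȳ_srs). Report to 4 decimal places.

0.8781

Var(ȳ_str) = Σ Wₕ²(1−fₕ)sₕ²/nₕ with Wₕ = Nₕ/27935:
  65+: (8405/27935)²·(1−533/8405)·235200/533 = 37.414122
  18–34: (19530/27935)²·(1−3156/19530)·411000/3156 = 53.365982
  → Var(ȳ_str) = 90.780104.
Var(ȳ_srs) = (1 − 3689/27935)·439400/3689 = 103.3815.
deff = 90.780104 / 103.3815 = 0.8781.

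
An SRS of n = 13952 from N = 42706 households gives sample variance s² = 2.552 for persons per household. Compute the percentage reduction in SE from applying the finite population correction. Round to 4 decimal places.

17.9451

f = n/N = 13952/42706 = 0.32669882.
SE_no-fpc = √(s²/n) = 0.013524527; SE_fpc = √((1−f)s²/n) = 0.011097542.
Ratio = √(1−f) = 0.82054931. Reduction = 100·(1 − 0.82054931) = 17.9451%.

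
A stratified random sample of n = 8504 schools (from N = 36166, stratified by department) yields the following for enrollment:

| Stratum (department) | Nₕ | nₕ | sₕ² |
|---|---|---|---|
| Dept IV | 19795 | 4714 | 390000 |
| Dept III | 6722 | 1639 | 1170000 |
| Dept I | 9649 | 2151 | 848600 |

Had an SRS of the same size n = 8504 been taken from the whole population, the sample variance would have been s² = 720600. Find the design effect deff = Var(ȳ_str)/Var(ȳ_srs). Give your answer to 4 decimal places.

Var(ȳ_str) = Σ Wₕ²(1−fₕ)sₕ²/nₕ with Wₕ = Nₕ/36166:
  Dept IV: (19795/36166)²·(1−4714/19795)·390000/4714 = 18.88251
  Dept III: (6722/36166)²·(1−1639/6722)·1170000/1639 = 18.64767
  Dept I: (9649/36166)²·(1−2151/9649)·848600/2151 = 21.821741
  → Var(ȳ_str) = 59.351921.
Var(ȳ_srs) = (1 − 8504/36166)·720600/8504 = 64.811803.
deff = 59.351921 / 64.811803 = 0.9158.

0.9158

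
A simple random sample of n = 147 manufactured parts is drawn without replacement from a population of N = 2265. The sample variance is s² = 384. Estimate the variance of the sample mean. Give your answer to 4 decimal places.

Under SRS without replacement, Var(ȳ) = (1 − f)·s²/n with f = n/N = 147/2265 = 0.06490066.
Var(ȳ) = (1 − 0.06490066)·384/147 = 0.93509934·2.6122449 = 2.4427085.

2.4427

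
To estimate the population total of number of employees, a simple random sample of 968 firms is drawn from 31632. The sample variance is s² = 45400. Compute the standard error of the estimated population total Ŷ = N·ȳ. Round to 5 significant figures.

213290

Var(Ŷ) = N²·Var(ȳ) = N²·(1 − n/N)·s²/n.
f = 968/31632 = 0.03060192; Var(ȳ) = 0.96939808·45400/968 = 45.465571.
Var(Ŷ) = 31632² · 45.465571 = 4.5492097 × 10^10.
SE(Ŷ) = √(4.5492097 × 10^10) = 213290.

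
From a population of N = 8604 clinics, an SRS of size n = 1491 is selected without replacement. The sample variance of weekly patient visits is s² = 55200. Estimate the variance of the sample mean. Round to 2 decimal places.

30.61

Under SRS without replacement, Var(ȳ) = (1 − f)·s²/n with f = n/N = 1491/8604 = 0.17329149.
Var(ȳ) = (1 − 0.17329149)·55200/1491 = 0.82670851·37.022133 = 30.606512.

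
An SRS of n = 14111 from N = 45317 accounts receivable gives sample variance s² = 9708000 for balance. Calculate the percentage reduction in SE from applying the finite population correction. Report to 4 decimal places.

f = n/N = 14111/45317 = 0.31138425.
SE_no-fpc = √(s²/n) = 26.229257; SE_fpc = √((1−f)s²/n) = 21.765791.
Ratio = √(1−f) = 0.82982875. Reduction = 100·(1 − 0.82982875) = 17.0171%.

17.0171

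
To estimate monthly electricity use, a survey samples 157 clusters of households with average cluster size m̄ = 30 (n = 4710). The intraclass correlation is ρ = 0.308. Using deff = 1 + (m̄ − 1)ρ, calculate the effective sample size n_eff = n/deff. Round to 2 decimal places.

474.22

deff = 1 + (30 − 1)·0.308 = 1 + 8.932 = 9.932.
n_eff = 4710 / 9.932 = 474.22.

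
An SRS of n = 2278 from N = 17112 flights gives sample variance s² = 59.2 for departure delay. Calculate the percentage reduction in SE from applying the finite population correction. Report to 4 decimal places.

f = n/N = 2278/17112 = 0.13312295.
SE_no-fpc = √(s²/n) = 0.16120704; SE_fpc = √((1−f)s²/n) = 0.1500938.
Ratio = √(1−f) = 0.93106232. Reduction = 100·(1 − 0.93106232) = 6.8938%.

6.8938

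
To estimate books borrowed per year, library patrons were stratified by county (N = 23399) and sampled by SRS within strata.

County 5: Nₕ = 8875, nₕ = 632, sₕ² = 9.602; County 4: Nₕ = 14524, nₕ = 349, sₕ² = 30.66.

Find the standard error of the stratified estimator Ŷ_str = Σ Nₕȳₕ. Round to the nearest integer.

Var(Ŷ_str) = Σₕ Nₕ²(1 − fₕ)sₕ²/nₕ.
County 5: 8875²·(1 − 632/8875)·9.602/632 = 1.1114714 × 10^6.
County 4: 14524²·(1 − 349/14524)·30.66/349 = 1.8086562 × 10^7.
Sum = 1.9198033 × 10^7.
SE = √(1.9198033 × 10^7) = 4382.

4382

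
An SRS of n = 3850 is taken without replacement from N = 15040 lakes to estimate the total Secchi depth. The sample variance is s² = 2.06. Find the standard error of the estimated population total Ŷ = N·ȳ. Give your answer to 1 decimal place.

300.1

Var(Ŷ) = N²·Var(ȳ) = N²·(1 − n/N)·s²/n.
f = 3850/15040 = 0.25598404; Var(ȳ) = 0.74401596·2.06/3850 = 3.9809685 × 10^-4.
Var(Ŷ) = 15040² · (3.9809685 × 10^-4) = 90050.144.
SE(Ŷ) = √(90050.144) = 300.1.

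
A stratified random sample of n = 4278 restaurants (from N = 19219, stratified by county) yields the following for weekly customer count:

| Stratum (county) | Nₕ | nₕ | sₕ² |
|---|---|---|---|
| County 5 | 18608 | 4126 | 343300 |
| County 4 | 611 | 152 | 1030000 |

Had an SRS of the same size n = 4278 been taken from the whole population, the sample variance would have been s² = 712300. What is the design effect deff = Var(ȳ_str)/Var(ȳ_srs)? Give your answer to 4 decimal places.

0.5087

Var(ȳ_str) = Σ Wₕ²(1−fₕ)sₕ²/nₕ with Wₕ = Nₕ/19219:
  County 5: (18608/19219)²·(1−4126/18608)·343300/4126 = 60.703153
  County 4: (611/19219)²·(1−152/611)·1030000/152 = 5.1450069
  → Var(ȳ_str) = 65.84816.
Var(ȳ_srs) = (1 − 4278/19219)·712300/4278 = 129.44076.
deff = 65.84816 / 129.44076 = 0.5087.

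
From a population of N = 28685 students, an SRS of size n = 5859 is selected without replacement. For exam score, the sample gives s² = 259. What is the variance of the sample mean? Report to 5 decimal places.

0.03518

Under SRS without replacement, Var(ȳ) = (1 − f)·s²/n with f = n/N = 5859/28685 = 0.20425309.
Var(ȳ) = (1 − 0.20425309)·259/5859 = 0.79574691·0.044205496 = 0.035176387.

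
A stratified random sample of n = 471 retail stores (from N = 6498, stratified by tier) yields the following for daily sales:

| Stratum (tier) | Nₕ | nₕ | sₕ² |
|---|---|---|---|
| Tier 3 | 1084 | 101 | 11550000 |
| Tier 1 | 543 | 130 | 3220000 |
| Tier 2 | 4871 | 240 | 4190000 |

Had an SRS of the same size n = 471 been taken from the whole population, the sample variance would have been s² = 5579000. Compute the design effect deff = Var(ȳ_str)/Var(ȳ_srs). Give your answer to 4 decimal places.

1.1236

Var(ȳ_str) = Σ Wₕ²(1−fₕ)sₕ²/nₕ with Wₕ = Nₕ/6498:
  Tier 3: (1084/6498)²·(1−101/1084)·11550000/101 = 2885.9181
  Tier 1: (543/6498)²·(1−130/543)·3220000/130 = 131.55368
  Tier 2: (4871/6498)²·(1−240/4871)·4190000/240 = 9326.8776
  → Var(ȳ_str) = 12344.349.
Var(ȳ_srs) = (1 − 471/6498)·5579000/471 = 10986.439.
deff = 12344.349 / 10986.439 = 1.1236.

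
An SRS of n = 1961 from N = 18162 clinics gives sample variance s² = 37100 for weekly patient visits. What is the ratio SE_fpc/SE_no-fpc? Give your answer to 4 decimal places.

f = n/N = 1961/18162 = 0.10797269.
SE_no-fpc = √(s²/n) = 4.3495884; SE_fpc = √((1−f)s²/n) = 4.1080643.
Ratio = √(1−f) = 0.94447197.

0.9445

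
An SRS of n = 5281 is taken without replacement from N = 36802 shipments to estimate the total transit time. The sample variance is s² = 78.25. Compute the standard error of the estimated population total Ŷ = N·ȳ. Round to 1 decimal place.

4145.9

Var(Ŷ) = N²·Var(ȳ) = N²·(1 − n/N)·s²/n.
f = 5281/36802 = 0.14349764; Var(ȳ) = 0.85650236·78.25/5281 = 0.012691026.
Var(Ŷ) = 36802² · 0.012691026 = 1.7188563 × 10^7.
SE(Ŷ) = √(1.7188563 × 10^7) = 4145.9.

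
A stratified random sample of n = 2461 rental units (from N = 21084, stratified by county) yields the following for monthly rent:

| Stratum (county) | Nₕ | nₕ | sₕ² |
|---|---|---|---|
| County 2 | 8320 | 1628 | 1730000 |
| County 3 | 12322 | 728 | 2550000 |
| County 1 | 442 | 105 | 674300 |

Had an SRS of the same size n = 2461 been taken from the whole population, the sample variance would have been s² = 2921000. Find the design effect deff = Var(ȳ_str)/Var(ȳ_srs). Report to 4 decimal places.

1.2028

Var(ȳ_str) = Σ Wₕ²(1−fₕ)sₕ²/nₕ with Wₕ = Nₕ/21084:
  County 2: (8320/21084)²·(1−1628/8320)·1730000/1628 = 133.09598
  County 3: (12322/21084)²·(1−728/12322)·2550000/728 = 1125.6861
  County 1: (442/21084)²·(1−105/442)·674300/105 = 2.1518402
  → Var(ȳ_str) = 1260.9339.
Var(ȳ_srs) = (1 − 2461/21084)·2921000/2461 = 1048.3748.
deff = 1260.9339 / 1048.3748 = 1.2028.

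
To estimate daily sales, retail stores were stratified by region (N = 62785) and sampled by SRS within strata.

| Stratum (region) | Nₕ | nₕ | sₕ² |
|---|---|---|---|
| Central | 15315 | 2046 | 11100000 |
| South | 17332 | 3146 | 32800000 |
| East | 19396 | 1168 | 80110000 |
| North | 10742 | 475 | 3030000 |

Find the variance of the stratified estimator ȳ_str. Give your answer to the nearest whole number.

Var(ȳ_str) = Σₕ Wₕ²(1 − fₕ)sₕ²/nₕ with Wₕ = Nₕ/N, N = 62785.
Central: Wₕ = 0.24392769; term = 0.24392769²·(1 − 0.13359452)·11100000/2046 = 279.67957.
South: Wₕ = 0.27605320; term = 0.27605320²·(1 − 0.18151396)·32800000/3146 = 650.29732.
East: Wₕ = 0.30892729; term = 0.30892729²·(1 − 0.06021860)·80110000/1168 = 6151.532.
North: Wₕ = 0.17109182; term = 0.17109182²·(1 − 0.04421895)·3030000/475 = 178.47029.
Sum = 7259.9792.

7260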